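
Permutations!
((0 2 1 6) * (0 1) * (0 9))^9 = ((0 2 9)(1 6))^9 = (9)(1 6)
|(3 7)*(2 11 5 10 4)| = |(2 11 5 10 4)(3 7)| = 10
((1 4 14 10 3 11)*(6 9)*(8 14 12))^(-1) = ((1 4 12 8 14 10 3 11)(6 9))^(-1) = (1 11 3 10 14 8 12 4)(6 9)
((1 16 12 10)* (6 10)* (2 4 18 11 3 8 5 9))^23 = ((1 16 12 6 10)(2 4 18 11 3 8 5 9))^23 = (1 6 16 10 12)(2 9 5 8 3 11 18 4)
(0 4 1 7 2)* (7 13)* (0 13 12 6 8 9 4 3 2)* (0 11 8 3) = (1 12 6 3 2 13 7 11 8 9 4) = [0, 12, 13, 2, 1, 5, 3, 11, 9, 4, 10, 8, 6, 7]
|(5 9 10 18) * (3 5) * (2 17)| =|(2 17)(3 5 9 10 18)| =10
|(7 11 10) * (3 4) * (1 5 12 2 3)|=|(1 5 12 2 3 4)(7 11 10)|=6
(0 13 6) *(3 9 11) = [13, 1, 2, 9, 4, 5, 0, 7, 8, 11, 10, 3, 12, 6] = (0 13 6)(3 9 11)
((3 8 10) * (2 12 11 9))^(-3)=((2 12 11 9)(3 8 10))^(-3)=(2 12 11 9)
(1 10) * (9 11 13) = (1 10)(9 11 13) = [0, 10, 2, 3, 4, 5, 6, 7, 8, 11, 1, 13, 12, 9]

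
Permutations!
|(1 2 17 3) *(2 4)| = |(1 4 2 17 3)| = 5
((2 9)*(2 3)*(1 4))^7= ((1 4)(2 9 3))^7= (1 4)(2 9 3)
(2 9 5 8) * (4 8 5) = (2 9 4 8) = [0, 1, 9, 3, 8, 5, 6, 7, 2, 4]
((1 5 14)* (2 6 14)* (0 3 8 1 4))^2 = ((0 3 8 1 5 2 6 14 4))^2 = (0 8 5 6 4 3 1 2 14)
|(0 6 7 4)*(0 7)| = 2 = |(0 6)(4 7)|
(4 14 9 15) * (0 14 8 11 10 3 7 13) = [14, 1, 2, 7, 8, 5, 6, 13, 11, 15, 3, 10, 12, 0, 9, 4] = (0 14 9 15 4 8 11 10 3 7 13)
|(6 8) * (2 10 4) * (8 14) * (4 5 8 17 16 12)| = |(2 10 5 8 6 14 17 16 12 4)| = 10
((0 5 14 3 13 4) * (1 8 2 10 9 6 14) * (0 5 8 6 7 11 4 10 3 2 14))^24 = ((0 8 14 2 3 13 10 9 7 11 4 5 1 6))^24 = (0 4 10 14 1 7 3)(2 6 11 13 8 5 9)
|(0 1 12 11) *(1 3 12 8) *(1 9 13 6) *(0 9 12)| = |(0 3)(1 8 12 11 9 13 6)| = 14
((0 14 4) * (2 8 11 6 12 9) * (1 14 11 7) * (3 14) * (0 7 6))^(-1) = ((0 11)(1 3 14 4 7)(2 8 6 12 9))^(-1) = (0 11)(1 7 4 14 3)(2 9 12 6 8)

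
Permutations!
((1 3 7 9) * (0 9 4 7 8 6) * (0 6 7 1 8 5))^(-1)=((0 9 8 7 4 1 3 5))^(-1)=(0 5 3 1 4 7 8 9)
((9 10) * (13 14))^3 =((9 10)(13 14))^3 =(9 10)(13 14)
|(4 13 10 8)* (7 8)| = 5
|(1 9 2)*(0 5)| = |(0 5)(1 9 2)| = 6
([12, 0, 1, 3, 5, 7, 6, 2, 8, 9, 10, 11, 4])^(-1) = [1, 2, 7, 3, 12, 4, 6, 5, 8, 9, 10, 11, 0]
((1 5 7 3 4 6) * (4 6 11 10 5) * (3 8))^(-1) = (1 6 3 8 7 5 10 11 4)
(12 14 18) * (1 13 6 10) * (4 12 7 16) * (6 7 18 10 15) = (18)(1 13 7 16 4 12 14 10)(6 15) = [0, 13, 2, 3, 12, 5, 15, 16, 8, 9, 1, 11, 14, 7, 10, 6, 4, 17, 18]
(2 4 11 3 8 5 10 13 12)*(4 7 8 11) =[0, 1, 7, 11, 4, 10, 6, 8, 5, 9, 13, 3, 2, 12] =(2 7 8 5 10 13 12)(3 11)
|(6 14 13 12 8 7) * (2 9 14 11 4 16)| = 11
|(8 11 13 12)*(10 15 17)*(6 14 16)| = 12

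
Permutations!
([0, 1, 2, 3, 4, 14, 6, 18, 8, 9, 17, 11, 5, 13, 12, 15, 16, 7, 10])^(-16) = (18)(5 12 14)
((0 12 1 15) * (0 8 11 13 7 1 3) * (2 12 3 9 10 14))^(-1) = (0 3)(1 7 13 11 8 15)(2 14 10 9 12)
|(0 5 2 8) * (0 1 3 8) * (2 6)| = |(0 5 6 2)(1 3 8)| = 12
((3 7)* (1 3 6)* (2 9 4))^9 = (9)(1 3 7 6)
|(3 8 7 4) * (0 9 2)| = |(0 9 2)(3 8 7 4)| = 12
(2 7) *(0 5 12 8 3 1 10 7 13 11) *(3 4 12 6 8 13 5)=(0 3 1 10 7 2 5 6 8 4 12 13 11)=[3, 10, 5, 1, 12, 6, 8, 2, 4, 9, 7, 0, 13, 11]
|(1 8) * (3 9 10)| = 6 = |(1 8)(3 9 10)|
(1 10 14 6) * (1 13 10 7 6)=(1 7 6 13 10 14)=[0, 7, 2, 3, 4, 5, 13, 6, 8, 9, 14, 11, 12, 10, 1]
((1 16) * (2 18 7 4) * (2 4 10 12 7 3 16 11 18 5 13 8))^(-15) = ((1 11 18 3 16)(2 5 13 8)(7 10 12))^(-15) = (18)(2 5 13 8)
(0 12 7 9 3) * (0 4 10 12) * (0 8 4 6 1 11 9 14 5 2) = [8, 11, 0, 6, 10, 2, 1, 14, 4, 3, 12, 9, 7, 13, 5] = (0 8 4 10 12 7 14 5 2)(1 11 9 3 6)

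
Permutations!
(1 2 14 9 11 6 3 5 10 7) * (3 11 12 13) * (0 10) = [10, 2, 14, 5, 4, 0, 11, 1, 8, 12, 7, 6, 13, 3, 9] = (0 10 7 1 2 14 9 12 13 3 5)(6 11)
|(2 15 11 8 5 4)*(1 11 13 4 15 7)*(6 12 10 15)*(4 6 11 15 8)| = 12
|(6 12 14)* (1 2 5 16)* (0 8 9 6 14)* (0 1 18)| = |(0 8 9 6 12 1 2 5 16 18)| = 10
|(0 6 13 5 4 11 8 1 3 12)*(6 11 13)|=|(0 11 8 1 3 12)(4 13 5)|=6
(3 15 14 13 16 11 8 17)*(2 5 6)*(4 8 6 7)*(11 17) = [0, 1, 5, 15, 8, 7, 2, 4, 11, 9, 10, 6, 12, 16, 13, 14, 17, 3] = (2 5 7 4 8 11 6)(3 15 14 13 16 17)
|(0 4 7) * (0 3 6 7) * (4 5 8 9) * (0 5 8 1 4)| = 3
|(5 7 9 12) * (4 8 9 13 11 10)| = |(4 8 9 12 5 7 13 11 10)| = 9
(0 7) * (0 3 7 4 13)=[4, 1, 2, 7, 13, 5, 6, 3, 8, 9, 10, 11, 12, 0]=(0 4 13)(3 7)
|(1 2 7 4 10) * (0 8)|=10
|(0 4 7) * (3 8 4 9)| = 6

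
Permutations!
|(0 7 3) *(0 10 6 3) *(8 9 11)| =|(0 7)(3 10 6)(8 9 11)| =6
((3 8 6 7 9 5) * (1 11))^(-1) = ((1 11)(3 8 6 7 9 5))^(-1) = (1 11)(3 5 9 7 6 8)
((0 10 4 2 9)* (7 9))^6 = ((0 10 4 2 7 9))^6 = (10)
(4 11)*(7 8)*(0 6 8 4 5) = (0 6 8 7 4 11 5) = [6, 1, 2, 3, 11, 0, 8, 4, 7, 9, 10, 5]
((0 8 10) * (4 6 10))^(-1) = (0 10 6 4 8)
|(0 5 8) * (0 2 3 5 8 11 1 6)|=|(0 8 2 3 5 11 1 6)|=8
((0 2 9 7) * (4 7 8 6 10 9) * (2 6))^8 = ((0 6 10 9 8 2 4 7))^8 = (10)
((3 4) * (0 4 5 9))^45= ((0 4 3 5 9))^45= (9)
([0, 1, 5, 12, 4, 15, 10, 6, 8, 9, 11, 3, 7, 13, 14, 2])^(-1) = (2 15 5)(3 11 10 6 7 12)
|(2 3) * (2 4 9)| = 4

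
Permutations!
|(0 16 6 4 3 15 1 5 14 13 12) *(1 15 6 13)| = 12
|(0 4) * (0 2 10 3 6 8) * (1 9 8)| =9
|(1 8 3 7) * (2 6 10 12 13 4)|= |(1 8 3 7)(2 6 10 12 13 4)|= 12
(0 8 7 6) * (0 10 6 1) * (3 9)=(0 8 7 1)(3 9)(6 10)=[8, 0, 2, 9, 4, 5, 10, 1, 7, 3, 6]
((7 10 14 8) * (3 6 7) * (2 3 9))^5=((2 3 6 7 10 14 8 9))^5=(2 14 6 9 10 3 8 7)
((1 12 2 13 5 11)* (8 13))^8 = ((1 12 2 8 13 5 11))^8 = (1 12 2 8 13 5 11)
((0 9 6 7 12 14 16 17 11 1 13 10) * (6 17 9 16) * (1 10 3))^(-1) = (0 10 11 17 9 16)(1 3 13)(6 14 12 7)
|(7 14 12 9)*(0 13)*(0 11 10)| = |(0 13 11 10)(7 14 12 9)| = 4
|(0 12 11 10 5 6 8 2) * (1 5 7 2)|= |(0 12 11 10 7 2)(1 5 6 8)|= 12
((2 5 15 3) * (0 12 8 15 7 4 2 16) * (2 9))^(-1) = (0 16 3 15 8 12)(2 9 4 7 5)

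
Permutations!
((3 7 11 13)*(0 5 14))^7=((0 5 14)(3 7 11 13))^7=(0 5 14)(3 13 11 7)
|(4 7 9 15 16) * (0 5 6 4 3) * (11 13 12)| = 9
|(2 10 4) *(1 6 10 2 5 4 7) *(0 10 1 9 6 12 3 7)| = |(0 10)(1 12 3 7 9 6)(4 5)| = 6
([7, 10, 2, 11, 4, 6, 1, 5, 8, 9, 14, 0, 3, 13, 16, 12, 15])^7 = [16, 11, 2, 10, 4, 12, 3, 15, 8, 9, 0, 14, 1, 13, 7, 6, 5]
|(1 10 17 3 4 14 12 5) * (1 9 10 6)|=8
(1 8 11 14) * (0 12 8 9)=[12, 9, 2, 3, 4, 5, 6, 7, 11, 0, 10, 14, 8, 13, 1]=(0 12 8 11 14 1 9)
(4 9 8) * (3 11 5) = (3 11 5)(4 9 8) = [0, 1, 2, 11, 9, 3, 6, 7, 4, 8, 10, 5]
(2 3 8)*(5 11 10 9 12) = (2 3 8)(5 11 10 9 12) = [0, 1, 3, 8, 4, 11, 6, 7, 2, 12, 9, 10, 5]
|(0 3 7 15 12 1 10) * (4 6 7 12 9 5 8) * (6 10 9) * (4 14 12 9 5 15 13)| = 45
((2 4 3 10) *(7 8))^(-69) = ((2 4 3 10)(7 8))^(-69) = (2 10 3 4)(7 8)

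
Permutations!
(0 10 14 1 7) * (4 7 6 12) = (0 10 14 1 6 12 4 7) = [10, 6, 2, 3, 7, 5, 12, 0, 8, 9, 14, 11, 4, 13, 1]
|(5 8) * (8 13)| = 3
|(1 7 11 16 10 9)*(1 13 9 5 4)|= 14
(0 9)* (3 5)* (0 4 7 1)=[9, 0, 2, 5, 7, 3, 6, 1, 8, 4]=(0 9 4 7 1)(3 5)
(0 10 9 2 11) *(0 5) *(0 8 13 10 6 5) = [6, 1, 11, 3, 4, 8, 5, 7, 13, 2, 9, 0, 12, 10] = (0 6 5 8 13 10 9 2 11)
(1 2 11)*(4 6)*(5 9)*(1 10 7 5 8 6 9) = (1 2 11 10 7 5)(4 9 8 6) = [0, 2, 11, 3, 9, 1, 4, 5, 6, 8, 7, 10]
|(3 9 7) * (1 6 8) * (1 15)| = 12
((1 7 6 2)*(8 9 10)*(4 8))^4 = (10)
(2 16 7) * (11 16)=(2 11 16 7)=[0, 1, 11, 3, 4, 5, 6, 2, 8, 9, 10, 16, 12, 13, 14, 15, 7]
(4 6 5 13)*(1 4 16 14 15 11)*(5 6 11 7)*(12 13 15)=(1 4 11)(5 15 7)(12 13 16 14)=[0, 4, 2, 3, 11, 15, 6, 5, 8, 9, 10, 1, 13, 16, 12, 7, 14]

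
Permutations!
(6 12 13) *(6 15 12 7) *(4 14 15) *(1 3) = [0, 3, 2, 1, 14, 5, 7, 6, 8, 9, 10, 11, 13, 4, 15, 12] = (1 3)(4 14 15 12 13)(6 7)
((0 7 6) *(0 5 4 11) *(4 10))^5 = (0 4 5 7 11 10 6)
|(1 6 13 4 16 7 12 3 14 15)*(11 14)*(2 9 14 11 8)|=13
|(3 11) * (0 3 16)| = |(0 3 11 16)| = 4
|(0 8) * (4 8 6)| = |(0 6 4 8)| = 4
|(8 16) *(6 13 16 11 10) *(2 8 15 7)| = |(2 8 11 10 6 13 16 15 7)| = 9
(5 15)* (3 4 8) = (3 4 8)(5 15) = [0, 1, 2, 4, 8, 15, 6, 7, 3, 9, 10, 11, 12, 13, 14, 5]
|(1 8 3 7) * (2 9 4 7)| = 7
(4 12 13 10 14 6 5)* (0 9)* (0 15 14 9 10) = (0 10 9 15 14 6 5 4 12 13) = [10, 1, 2, 3, 12, 4, 5, 7, 8, 15, 9, 11, 13, 0, 6, 14]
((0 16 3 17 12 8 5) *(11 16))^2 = (0 16 17 8)(3 12 5 11)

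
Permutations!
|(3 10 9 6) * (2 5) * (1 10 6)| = 6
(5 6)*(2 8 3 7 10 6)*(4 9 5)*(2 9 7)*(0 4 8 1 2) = (0 4 7 10 6 8 3)(1 2)(5 9) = [4, 2, 1, 0, 7, 9, 8, 10, 3, 5, 6]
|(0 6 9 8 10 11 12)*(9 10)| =10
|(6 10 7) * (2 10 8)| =5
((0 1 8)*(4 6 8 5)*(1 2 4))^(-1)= (0 8 6 4 2)(1 5)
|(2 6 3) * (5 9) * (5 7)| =3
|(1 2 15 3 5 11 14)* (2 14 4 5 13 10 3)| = 6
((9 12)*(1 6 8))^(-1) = (1 8 6)(9 12) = ((1 6 8)(9 12))^(-1)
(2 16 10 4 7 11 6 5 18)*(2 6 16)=(4 7 11 16 10)(5 18 6)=[0, 1, 2, 3, 7, 18, 5, 11, 8, 9, 4, 16, 12, 13, 14, 15, 10, 17, 6]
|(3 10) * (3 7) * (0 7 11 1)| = |(0 7 3 10 11 1)| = 6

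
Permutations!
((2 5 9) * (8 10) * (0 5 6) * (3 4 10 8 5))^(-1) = ((0 3 4 10 5 9 2 6))^(-1) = (0 6 2 9 5 10 4 3)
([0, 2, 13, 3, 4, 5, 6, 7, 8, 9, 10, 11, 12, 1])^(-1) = (1 13 2)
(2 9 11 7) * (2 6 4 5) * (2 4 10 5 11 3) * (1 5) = (1 5 4 11 7 6 10)(2 9 3) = [0, 5, 9, 2, 11, 4, 10, 6, 8, 3, 1, 7]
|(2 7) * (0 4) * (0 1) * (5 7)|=3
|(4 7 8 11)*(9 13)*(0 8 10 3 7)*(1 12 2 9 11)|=9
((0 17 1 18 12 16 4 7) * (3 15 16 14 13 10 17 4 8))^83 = (0 7 4)(1 17 10 13 14 12 18)(3 8 16 15)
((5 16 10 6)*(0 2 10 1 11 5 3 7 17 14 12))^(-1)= ((0 2 10 6 3 7 17 14 12)(1 11 5 16))^(-1)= (0 12 14 17 7 3 6 10 2)(1 16 5 11)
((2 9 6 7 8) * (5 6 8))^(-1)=(2 8 9)(5 7 6)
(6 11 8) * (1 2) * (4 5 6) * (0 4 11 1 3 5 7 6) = (0 4 7 6 1 2 3 5)(8 11) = [4, 2, 3, 5, 7, 0, 1, 6, 11, 9, 10, 8]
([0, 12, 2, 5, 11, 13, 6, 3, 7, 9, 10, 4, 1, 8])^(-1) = (1 12)(3 7 8 13 5)(4 11)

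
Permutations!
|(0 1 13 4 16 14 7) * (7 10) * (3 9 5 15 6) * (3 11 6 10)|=12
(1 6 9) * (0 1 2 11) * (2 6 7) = (0 1 7 2 11)(6 9) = [1, 7, 11, 3, 4, 5, 9, 2, 8, 6, 10, 0]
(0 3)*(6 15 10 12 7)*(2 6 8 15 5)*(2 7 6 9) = [3, 1, 9, 0, 4, 7, 5, 8, 15, 2, 12, 11, 6, 13, 14, 10] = (0 3)(2 9)(5 7 8 15 10 12 6)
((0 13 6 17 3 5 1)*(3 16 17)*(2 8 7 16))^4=(0 5 6)(1 3 13)(2 17 16 7 8)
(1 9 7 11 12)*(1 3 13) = (1 9 7 11 12 3 13) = [0, 9, 2, 13, 4, 5, 6, 11, 8, 7, 10, 12, 3, 1]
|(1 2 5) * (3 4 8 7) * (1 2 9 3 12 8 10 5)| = |(1 9 3 4 10 5 2)(7 12 8)| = 21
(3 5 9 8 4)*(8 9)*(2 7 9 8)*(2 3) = (2 7 9 8 4)(3 5) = [0, 1, 7, 5, 2, 3, 6, 9, 4, 8]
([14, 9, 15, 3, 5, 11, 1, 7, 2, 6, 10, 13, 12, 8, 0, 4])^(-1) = (0 14)(1 6 9)(2 8 13 11 5 4 15)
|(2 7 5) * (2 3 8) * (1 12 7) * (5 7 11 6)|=|(1 12 11 6 5 3 8 2)|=8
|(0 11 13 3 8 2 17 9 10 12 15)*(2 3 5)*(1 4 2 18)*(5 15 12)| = |(0 11 13 15)(1 4 2 17 9 10 5 18)(3 8)| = 8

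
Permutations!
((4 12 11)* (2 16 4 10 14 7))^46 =(2 14 11 4)(7 10 12 16)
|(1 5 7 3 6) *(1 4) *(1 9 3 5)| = 4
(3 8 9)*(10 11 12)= [0, 1, 2, 8, 4, 5, 6, 7, 9, 3, 11, 12, 10]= (3 8 9)(10 11 12)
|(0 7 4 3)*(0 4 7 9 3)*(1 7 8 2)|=|(0 9 3 4)(1 7 8 2)|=4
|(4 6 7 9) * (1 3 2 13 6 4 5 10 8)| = 10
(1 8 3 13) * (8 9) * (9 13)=(1 13)(3 9 8)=[0, 13, 2, 9, 4, 5, 6, 7, 3, 8, 10, 11, 12, 1]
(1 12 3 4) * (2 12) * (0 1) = (0 1 2 12 3 4) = [1, 2, 12, 4, 0, 5, 6, 7, 8, 9, 10, 11, 3]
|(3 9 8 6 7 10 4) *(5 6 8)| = 7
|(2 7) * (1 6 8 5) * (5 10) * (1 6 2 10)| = |(1 2 7 10 5 6 8)| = 7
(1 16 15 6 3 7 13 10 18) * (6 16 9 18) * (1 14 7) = (1 9 18 14 7 13 10 6 3)(15 16) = [0, 9, 2, 1, 4, 5, 3, 13, 8, 18, 6, 11, 12, 10, 7, 16, 15, 17, 14]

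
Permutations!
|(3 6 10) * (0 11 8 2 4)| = |(0 11 8 2 4)(3 6 10)| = 15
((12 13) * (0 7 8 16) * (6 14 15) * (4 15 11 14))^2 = ((0 7 8 16)(4 15 6)(11 14)(12 13))^2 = (0 8)(4 6 15)(7 16)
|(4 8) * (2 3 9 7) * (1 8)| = 12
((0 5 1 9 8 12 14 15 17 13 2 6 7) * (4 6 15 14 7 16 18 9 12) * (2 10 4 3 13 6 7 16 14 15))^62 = (0 10 8 16 5 4 3 18 1 7 13 9 12)(6 15)(14 17)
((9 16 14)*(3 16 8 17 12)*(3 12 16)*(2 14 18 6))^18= (2 9 17 18)(6 14 8 16)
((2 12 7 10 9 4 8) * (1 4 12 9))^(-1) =((1 4 8 2 9 12 7 10))^(-1) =(1 10 7 12 9 2 8 4)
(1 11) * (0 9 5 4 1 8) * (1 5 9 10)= [10, 11, 2, 3, 5, 4, 6, 7, 0, 9, 1, 8]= (0 10 1 11 8)(4 5)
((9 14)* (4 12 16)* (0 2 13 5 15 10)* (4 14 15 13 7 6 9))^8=(16)(0 2 7 6 9 15 10)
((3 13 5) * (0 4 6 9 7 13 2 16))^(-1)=(0 16 2 3 5 13 7 9 6 4)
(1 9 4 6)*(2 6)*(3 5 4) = (1 9 3 5 4 2 6) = [0, 9, 6, 5, 2, 4, 1, 7, 8, 3]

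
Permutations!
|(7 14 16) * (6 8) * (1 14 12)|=10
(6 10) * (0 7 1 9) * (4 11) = (0 7 1 9)(4 11)(6 10) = [7, 9, 2, 3, 11, 5, 10, 1, 8, 0, 6, 4]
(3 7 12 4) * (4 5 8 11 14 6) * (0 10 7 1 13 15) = (0 10 7 12 5 8 11 14 6 4 3 1 13 15) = [10, 13, 2, 1, 3, 8, 4, 12, 11, 9, 7, 14, 5, 15, 6, 0]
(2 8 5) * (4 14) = (2 8 5)(4 14) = [0, 1, 8, 3, 14, 2, 6, 7, 5, 9, 10, 11, 12, 13, 4]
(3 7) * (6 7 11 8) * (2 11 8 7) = (2 11 7 3 8 6) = [0, 1, 11, 8, 4, 5, 2, 3, 6, 9, 10, 7]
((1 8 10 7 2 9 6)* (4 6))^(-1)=(1 6 4 9 2 7 10 8)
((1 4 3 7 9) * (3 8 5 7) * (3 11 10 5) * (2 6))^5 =(1 10 4 5 8 7 3 9 11)(2 6)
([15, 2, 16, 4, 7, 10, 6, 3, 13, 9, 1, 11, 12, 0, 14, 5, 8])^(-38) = [8, 5, 10, 4, 7, 0, 6, 3, 2, 9, 15, 11, 12, 16, 14, 13, 1]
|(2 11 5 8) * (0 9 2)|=6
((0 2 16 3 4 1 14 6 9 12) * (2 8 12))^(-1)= (0 12 8)(1 4 3 16 2 9 6 14)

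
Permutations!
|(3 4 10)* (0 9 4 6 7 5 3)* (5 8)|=|(0 9 4 10)(3 6 7 8 5)|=20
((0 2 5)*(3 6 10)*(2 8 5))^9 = ((0 8 5)(3 6 10))^9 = (10)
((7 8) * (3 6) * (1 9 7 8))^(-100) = (1 7 9)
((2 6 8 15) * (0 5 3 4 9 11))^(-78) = ((0 5 3 4 9 11)(2 6 8 15))^(-78) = (2 8)(6 15)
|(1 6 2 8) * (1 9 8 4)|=|(1 6 2 4)(8 9)|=4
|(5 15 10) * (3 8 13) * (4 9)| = |(3 8 13)(4 9)(5 15 10)| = 6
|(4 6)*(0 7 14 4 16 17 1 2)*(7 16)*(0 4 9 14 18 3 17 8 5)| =8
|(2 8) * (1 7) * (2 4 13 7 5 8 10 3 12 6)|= |(1 5 8 4 13 7)(2 10 3 12 6)|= 30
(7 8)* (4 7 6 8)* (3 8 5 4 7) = (3 8 6 5 4) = [0, 1, 2, 8, 3, 4, 5, 7, 6]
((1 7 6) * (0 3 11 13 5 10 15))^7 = (15)(1 7 6) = ((0 3 11 13 5 10 15)(1 7 6))^7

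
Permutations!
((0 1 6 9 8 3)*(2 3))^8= ((0 1 6 9 8 2 3))^8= (0 1 6 9 8 2 3)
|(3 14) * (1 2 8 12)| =|(1 2 8 12)(3 14)| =4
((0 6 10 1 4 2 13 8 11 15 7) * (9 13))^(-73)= ((0 6 10 1 4 2 9 13 8 11 15 7))^(-73)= (0 7 15 11 8 13 9 2 4 1 10 6)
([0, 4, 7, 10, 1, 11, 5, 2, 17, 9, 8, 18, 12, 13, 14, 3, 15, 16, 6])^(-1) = (1 4)(2 7)(3 15 16 17 8 10)(5 6 18 11)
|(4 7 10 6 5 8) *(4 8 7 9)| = 4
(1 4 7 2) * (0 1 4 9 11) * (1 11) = (0 11)(1 9)(2 4 7) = [11, 9, 4, 3, 7, 5, 6, 2, 8, 1, 10, 0]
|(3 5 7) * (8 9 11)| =3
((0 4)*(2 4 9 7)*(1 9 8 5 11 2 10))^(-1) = (0 4 2 11 5 8)(1 10 7 9)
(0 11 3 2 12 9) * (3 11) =(0 3 2 12 9) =[3, 1, 12, 2, 4, 5, 6, 7, 8, 0, 10, 11, 9]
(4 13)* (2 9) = (2 9)(4 13) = [0, 1, 9, 3, 13, 5, 6, 7, 8, 2, 10, 11, 12, 4]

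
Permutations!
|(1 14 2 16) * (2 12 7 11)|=|(1 14 12 7 11 2 16)|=7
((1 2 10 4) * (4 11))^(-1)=((1 2 10 11 4))^(-1)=(1 4 11 10 2)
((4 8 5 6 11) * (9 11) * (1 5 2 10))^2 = (1 6 11 8 10 5 9 4 2) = ((1 5 6 9 11 4 8 2 10))^2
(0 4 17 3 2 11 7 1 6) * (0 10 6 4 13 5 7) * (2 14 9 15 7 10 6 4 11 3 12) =(0 13 5 10 4 17 12 2 3 14 9 15 7 1 11) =[13, 11, 3, 14, 17, 10, 6, 1, 8, 15, 4, 0, 2, 5, 9, 7, 16, 12]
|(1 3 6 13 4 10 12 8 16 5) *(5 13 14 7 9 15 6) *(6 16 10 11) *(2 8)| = |(1 3 5)(2 8 10 12)(4 11 6 14 7 9 15 16 13)| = 36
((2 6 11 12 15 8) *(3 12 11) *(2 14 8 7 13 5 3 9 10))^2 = (2 9)(3 15 13)(5 12 7)(6 10) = ((2 6 9 10)(3 12 15 7 13 5)(8 14))^2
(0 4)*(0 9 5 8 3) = [4, 1, 2, 0, 9, 8, 6, 7, 3, 5] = (0 4 9 5 8 3)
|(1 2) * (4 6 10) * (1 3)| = |(1 2 3)(4 6 10)| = 3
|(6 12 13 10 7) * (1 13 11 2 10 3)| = |(1 13 3)(2 10 7 6 12 11)| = 6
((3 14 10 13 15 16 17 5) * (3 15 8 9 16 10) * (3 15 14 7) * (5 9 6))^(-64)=((3 7)(5 14 15 10 13 8 6)(9 16 17))^(-64)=(5 6 8 13 10 15 14)(9 17 16)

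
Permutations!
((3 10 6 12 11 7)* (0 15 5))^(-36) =(15)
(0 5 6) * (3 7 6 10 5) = [3, 1, 2, 7, 4, 10, 0, 6, 8, 9, 5] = (0 3 7 6)(5 10)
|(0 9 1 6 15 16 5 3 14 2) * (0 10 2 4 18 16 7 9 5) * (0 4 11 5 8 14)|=30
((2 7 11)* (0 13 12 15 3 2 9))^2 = (0 12 3 7 9 13 15 2 11)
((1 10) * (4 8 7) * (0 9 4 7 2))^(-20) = (10)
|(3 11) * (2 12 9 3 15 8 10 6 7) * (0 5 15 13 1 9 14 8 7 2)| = 60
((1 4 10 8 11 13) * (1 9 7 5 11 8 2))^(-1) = ((1 4 10 2)(5 11 13 9 7))^(-1) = (1 2 10 4)(5 7 9 13 11)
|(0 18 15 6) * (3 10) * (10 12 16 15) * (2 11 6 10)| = 5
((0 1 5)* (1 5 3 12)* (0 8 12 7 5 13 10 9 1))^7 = ((0 13 10 9 1 3 7 5 8 12))^7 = (0 5 1 13 8 3 10 12 7 9)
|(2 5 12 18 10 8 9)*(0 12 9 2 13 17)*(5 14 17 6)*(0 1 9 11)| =14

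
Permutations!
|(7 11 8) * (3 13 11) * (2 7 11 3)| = |(2 7)(3 13)(8 11)| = 2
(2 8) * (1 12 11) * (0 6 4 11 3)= (0 6 4 11 1 12 3)(2 8)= [6, 12, 8, 0, 11, 5, 4, 7, 2, 9, 10, 1, 3]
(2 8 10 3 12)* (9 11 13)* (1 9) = (1 9 11 13)(2 8 10 3 12) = [0, 9, 8, 12, 4, 5, 6, 7, 10, 11, 3, 13, 2, 1]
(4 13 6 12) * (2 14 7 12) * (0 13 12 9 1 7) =(0 13 6 2 14)(1 7 9)(4 12) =[13, 7, 14, 3, 12, 5, 2, 9, 8, 1, 10, 11, 4, 6, 0]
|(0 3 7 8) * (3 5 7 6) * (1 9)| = |(0 5 7 8)(1 9)(3 6)| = 4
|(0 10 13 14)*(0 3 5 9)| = 7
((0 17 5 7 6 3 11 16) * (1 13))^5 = (0 3 5 16 6 17 11 7)(1 13)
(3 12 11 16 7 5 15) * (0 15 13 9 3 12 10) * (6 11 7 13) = (0 15 12 7 5 6 11 16 13 9 3 10) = [15, 1, 2, 10, 4, 6, 11, 5, 8, 3, 0, 16, 7, 9, 14, 12, 13]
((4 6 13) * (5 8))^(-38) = (4 6 13)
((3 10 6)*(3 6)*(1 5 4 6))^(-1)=(1 6 4 5)(3 10)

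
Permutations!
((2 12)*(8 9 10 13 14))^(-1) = ((2 12)(8 9 10 13 14))^(-1) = (2 12)(8 14 13 10 9)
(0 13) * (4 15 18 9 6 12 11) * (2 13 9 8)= (0 9 6 12 11 4 15 18 8 2 13)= [9, 1, 13, 3, 15, 5, 12, 7, 2, 6, 10, 4, 11, 0, 14, 18, 16, 17, 8]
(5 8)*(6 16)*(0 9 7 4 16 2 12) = (0 9 7 4 16 6 2 12)(5 8) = [9, 1, 12, 3, 16, 8, 2, 4, 5, 7, 10, 11, 0, 13, 14, 15, 6]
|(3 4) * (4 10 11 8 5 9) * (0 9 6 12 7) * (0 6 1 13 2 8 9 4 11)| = |(0 4 3 10)(1 13 2 8 5)(6 12 7)(9 11)| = 60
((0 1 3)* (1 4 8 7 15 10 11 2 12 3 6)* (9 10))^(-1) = ((0 4 8 7 15 9 10 11 2 12 3)(1 6))^(-1) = (0 3 12 2 11 10 9 15 7 8 4)(1 6)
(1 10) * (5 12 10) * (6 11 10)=(1 5 12 6 11 10)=[0, 5, 2, 3, 4, 12, 11, 7, 8, 9, 1, 10, 6]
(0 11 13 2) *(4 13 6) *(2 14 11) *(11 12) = (0 2)(4 13 14 12 11 6) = [2, 1, 0, 3, 13, 5, 4, 7, 8, 9, 10, 6, 11, 14, 12]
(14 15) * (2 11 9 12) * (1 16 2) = (1 16 2 11 9 12)(14 15) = [0, 16, 11, 3, 4, 5, 6, 7, 8, 12, 10, 9, 1, 13, 15, 14, 2]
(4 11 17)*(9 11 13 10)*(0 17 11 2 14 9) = (0 17 4 13 10)(2 14 9) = [17, 1, 14, 3, 13, 5, 6, 7, 8, 2, 0, 11, 12, 10, 9, 15, 16, 4]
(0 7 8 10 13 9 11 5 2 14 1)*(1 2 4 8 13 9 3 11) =(0 7 13 3 11 5 4 8 10 9 1)(2 14) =[7, 0, 14, 11, 8, 4, 6, 13, 10, 1, 9, 5, 12, 3, 2]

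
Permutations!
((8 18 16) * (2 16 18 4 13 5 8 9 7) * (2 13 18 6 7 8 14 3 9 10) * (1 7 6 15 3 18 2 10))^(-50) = ((1 7 13 5 14 18 15 3 9 8 4 2 16))^(-50) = (1 13 14 15 9 4 16 7 5 18 3 8 2)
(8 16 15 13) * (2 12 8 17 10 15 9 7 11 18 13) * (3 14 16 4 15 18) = (2 12 8 4 15)(3 14 16 9 7 11)(10 18 13 17) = [0, 1, 12, 14, 15, 5, 6, 11, 4, 7, 18, 3, 8, 17, 16, 2, 9, 10, 13]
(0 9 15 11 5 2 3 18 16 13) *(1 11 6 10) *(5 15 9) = (0 5 2 3 18 16 13)(1 11 15 6 10) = [5, 11, 3, 18, 4, 2, 10, 7, 8, 9, 1, 15, 12, 0, 14, 6, 13, 17, 16]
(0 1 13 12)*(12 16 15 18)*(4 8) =[1, 13, 2, 3, 8, 5, 6, 7, 4, 9, 10, 11, 0, 16, 14, 18, 15, 17, 12] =(0 1 13 16 15 18 12)(4 8)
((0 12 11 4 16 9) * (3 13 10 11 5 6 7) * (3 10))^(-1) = (0 9 16 4 11 10 7 6 5 12)(3 13)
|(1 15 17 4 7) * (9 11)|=|(1 15 17 4 7)(9 11)|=10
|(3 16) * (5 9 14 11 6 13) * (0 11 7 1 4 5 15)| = 30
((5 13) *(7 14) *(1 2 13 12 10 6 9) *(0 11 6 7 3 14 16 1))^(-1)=(0 9 6 11)(1 16 7 10 12 5 13 2)(3 14)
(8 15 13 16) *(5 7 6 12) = [0, 1, 2, 3, 4, 7, 12, 6, 15, 9, 10, 11, 5, 16, 14, 13, 8] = (5 7 6 12)(8 15 13 16)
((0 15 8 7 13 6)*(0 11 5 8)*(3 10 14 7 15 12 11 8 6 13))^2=(0 11 6 15 12 5 8)(3 14)(7 10)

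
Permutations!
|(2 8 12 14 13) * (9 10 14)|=|(2 8 12 9 10 14 13)|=7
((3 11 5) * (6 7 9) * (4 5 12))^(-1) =(3 5 4 12 11)(6 9 7)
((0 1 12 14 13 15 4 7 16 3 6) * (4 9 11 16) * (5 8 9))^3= (0 14 5 11 6 12 15 9 3 1 13 8 16)(4 7)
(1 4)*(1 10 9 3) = (1 4 10 9 3) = [0, 4, 2, 1, 10, 5, 6, 7, 8, 3, 9]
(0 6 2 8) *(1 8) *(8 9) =(0 6 2 1 9 8) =[6, 9, 1, 3, 4, 5, 2, 7, 0, 8]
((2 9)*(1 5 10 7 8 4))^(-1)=((1 5 10 7 8 4)(2 9))^(-1)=(1 4 8 7 10 5)(2 9)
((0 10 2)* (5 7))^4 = (0 10 2)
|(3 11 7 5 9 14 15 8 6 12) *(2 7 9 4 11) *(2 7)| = 11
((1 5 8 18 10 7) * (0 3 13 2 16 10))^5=((0 3 13 2 16 10 7 1 5 8 18))^5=(0 10 18 16 8 2 5 13 1 3 7)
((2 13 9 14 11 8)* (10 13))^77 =((2 10 13 9 14 11 8))^77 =(14)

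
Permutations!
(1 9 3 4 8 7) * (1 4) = (1 9 3)(4 8 7) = [0, 9, 2, 1, 8, 5, 6, 4, 7, 3]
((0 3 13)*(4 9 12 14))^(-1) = ((0 3 13)(4 9 12 14))^(-1) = (0 13 3)(4 14 12 9)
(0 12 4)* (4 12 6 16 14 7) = (0 6 16 14 7 4) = [6, 1, 2, 3, 0, 5, 16, 4, 8, 9, 10, 11, 12, 13, 7, 15, 14]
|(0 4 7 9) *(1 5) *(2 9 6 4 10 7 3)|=|(0 10 7 6 4 3 2 9)(1 5)|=8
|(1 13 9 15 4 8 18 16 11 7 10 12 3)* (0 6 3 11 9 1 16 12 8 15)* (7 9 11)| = |(0 6 3 16 11 9)(1 13)(4 15)(7 10 8 18 12)| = 30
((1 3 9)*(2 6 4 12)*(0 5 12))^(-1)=(0 4 6 2 12 5)(1 9 3)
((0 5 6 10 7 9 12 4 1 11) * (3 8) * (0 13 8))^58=(0 12 3 9 8 7 13 10 11 6 1 5 4)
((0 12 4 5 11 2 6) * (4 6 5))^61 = (0 12 6)(2 5 11)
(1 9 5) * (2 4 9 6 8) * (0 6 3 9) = (0 6 8 2 4)(1 3 9 5) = [6, 3, 4, 9, 0, 1, 8, 7, 2, 5]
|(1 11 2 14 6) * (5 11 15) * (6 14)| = |(1 15 5 11 2 6)| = 6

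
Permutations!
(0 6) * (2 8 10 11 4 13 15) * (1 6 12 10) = (0 12 10 11 4 13 15 2 8 1 6) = [12, 6, 8, 3, 13, 5, 0, 7, 1, 9, 11, 4, 10, 15, 14, 2]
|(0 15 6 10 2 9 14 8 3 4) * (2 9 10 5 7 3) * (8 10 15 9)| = 12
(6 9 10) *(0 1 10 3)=(0 1 10 6 9 3)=[1, 10, 2, 0, 4, 5, 9, 7, 8, 3, 6]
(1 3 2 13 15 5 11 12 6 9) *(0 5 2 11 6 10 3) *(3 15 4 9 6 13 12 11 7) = (0 5 13 4 9 1)(2 12 10 15)(3 7) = [5, 0, 12, 7, 9, 13, 6, 3, 8, 1, 15, 11, 10, 4, 14, 2]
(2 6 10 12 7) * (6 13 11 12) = (2 13 11 12 7)(6 10) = [0, 1, 13, 3, 4, 5, 10, 2, 8, 9, 6, 12, 7, 11]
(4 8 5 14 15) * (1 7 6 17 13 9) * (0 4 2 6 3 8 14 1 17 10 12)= (0 4 14 15 2 6 10 12)(1 7 3 8 5)(9 17 13)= [4, 7, 6, 8, 14, 1, 10, 3, 5, 17, 12, 11, 0, 9, 15, 2, 16, 13]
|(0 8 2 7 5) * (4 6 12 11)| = 20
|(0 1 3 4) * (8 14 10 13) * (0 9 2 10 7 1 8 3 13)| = |(0 8 14 7 1 13 3 4 9 2 10)| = 11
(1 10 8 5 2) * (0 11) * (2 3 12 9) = (0 11)(1 10 8 5 3 12 9 2) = [11, 10, 1, 12, 4, 3, 6, 7, 5, 2, 8, 0, 9]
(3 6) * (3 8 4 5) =[0, 1, 2, 6, 5, 3, 8, 7, 4] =(3 6 8 4 5)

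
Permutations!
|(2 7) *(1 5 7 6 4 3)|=7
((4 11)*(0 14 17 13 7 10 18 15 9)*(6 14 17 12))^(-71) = ((0 17 13 7 10 18 15 9)(4 11)(6 14 12))^(-71) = (0 17 13 7 10 18 15 9)(4 11)(6 14 12)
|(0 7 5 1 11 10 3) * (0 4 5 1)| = 8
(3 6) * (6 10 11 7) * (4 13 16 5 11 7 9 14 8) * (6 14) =[0, 1, 2, 10, 13, 11, 3, 14, 4, 6, 7, 9, 12, 16, 8, 15, 5] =(3 10 7 14 8 4 13 16 5 11 9 6)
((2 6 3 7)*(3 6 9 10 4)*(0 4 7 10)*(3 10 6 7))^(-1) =((0 4 10 3 6 7 2 9))^(-1) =(0 9 2 7 6 3 10 4)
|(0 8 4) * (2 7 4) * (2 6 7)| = |(0 8 6 7 4)| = 5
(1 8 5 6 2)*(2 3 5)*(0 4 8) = (0 4 8 2 1)(3 5 6) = [4, 0, 1, 5, 8, 6, 3, 7, 2]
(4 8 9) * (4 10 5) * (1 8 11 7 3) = (1 8 9 10 5 4 11 7 3) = [0, 8, 2, 1, 11, 4, 6, 3, 9, 10, 5, 7]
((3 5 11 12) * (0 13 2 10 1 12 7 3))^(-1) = (0 12 1 10 2 13)(3 7 11 5)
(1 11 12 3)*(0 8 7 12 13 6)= (0 8 7 12 3 1 11 13 6)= [8, 11, 2, 1, 4, 5, 0, 12, 7, 9, 10, 13, 3, 6]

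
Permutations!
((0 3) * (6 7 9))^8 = (6 9 7) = ((0 3)(6 7 9))^8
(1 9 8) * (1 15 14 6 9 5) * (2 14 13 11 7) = (1 5)(2 14 6 9 8 15 13 11 7) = [0, 5, 14, 3, 4, 1, 9, 2, 15, 8, 10, 7, 12, 11, 6, 13]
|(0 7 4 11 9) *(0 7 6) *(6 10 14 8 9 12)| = |(0 10 14 8 9 7 4 11 12 6)| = 10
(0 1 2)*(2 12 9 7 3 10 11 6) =(0 1 12 9 7 3 10 11 6 2) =[1, 12, 0, 10, 4, 5, 2, 3, 8, 7, 11, 6, 9]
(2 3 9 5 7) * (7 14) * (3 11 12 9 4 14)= (2 11 12 9 5 3 4 14 7)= [0, 1, 11, 4, 14, 3, 6, 2, 8, 5, 10, 12, 9, 13, 7]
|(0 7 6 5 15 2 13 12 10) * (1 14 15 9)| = 12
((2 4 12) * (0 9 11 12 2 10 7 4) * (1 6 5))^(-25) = ((0 9 11 12 10 7 4 2)(1 6 5))^(-25) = (0 2 4 7 10 12 11 9)(1 5 6)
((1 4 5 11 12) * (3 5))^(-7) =(1 12 11 5 3 4)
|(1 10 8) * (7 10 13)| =5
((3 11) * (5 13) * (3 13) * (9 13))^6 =((3 11 9 13 5))^6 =(3 11 9 13 5)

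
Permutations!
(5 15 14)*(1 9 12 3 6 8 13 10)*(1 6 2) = (1 9 12 3 2)(5 15 14)(6 8 13 10) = [0, 9, 1, 2, 4, 15, 8, 7, 13, 12, 6, 11, 3, 10, 5, 14]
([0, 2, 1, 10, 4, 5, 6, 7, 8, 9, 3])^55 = [0, 2, 1, 10, 4, 5, 6, 7, 8, 9, 3]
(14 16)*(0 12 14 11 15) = [12, 1, 2, 3, 4, 5, 6, 7, 8, 9, 10, 15, 14, 13, 16, 0, 11] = (0 12 14 16 11 15)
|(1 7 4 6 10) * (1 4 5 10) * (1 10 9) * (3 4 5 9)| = |(1 7 9)(3 4 6 10 5)| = 15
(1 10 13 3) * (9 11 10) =(1 9 11 10 13 3) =[0, 9, 2, 1, 4, 5, 6, 7, 8, 11, 13, 10, 12, 3]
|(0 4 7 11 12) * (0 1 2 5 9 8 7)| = |(0 4)(1 2 5 9 8 7 11 12)| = 8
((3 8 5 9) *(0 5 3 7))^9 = ((0 5 9 7)(3 8))^9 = (0 5 9 7)(3 8)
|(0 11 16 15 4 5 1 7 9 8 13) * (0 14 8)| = |(0 11 16 15 4 5 1 7 9)(8 13 14)| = 9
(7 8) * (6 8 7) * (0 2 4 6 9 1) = [2, 0, 4, 3, 6, 5, 8, 7, 9, 1] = (0 2 4 6 8 9 1)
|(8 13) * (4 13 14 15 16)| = |(4 13 8 14 15 16)| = 6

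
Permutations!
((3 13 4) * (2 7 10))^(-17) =(2 7 10)(3 13 4) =((2 7 10)(3 13 4))^(-17)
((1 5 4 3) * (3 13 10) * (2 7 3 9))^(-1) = (1 3 7 2 9 10 13 4 5)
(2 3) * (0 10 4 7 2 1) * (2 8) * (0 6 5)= (0 10 4 7 8 2 3 1 6 5)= [10, 6, 3, 1, 7, 0, 5, 8, 2, 9, 4]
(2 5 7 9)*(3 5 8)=(2 8 3 5 7 9)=[0, 1, 8, 5, 4, 7, 6, 9, 3, 2]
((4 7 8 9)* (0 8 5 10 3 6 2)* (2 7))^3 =(0 4 8 2 9)(3 5 6 10 7)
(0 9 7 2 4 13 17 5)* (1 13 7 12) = (0 9 12 1 13 17 5)(2 4 7) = [9, 13, 4, 3, 7, 0, 6, 2, 8, 12, 10, 11, 1, 17, 14, 15, 16, 5]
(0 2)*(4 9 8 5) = (0 2)(4 9 8 5) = [2, 1, 0, 3, 9, 4, 6, 7, 5, 8]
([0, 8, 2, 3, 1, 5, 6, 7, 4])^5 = [0, 4, 2, 3, 8, 5, 6, 7, 1]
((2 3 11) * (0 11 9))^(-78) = ((0 11 2 3 9))^(-78) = (0 2 9 11 3)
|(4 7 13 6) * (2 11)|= 4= |(2 11)(4 7 13 6)|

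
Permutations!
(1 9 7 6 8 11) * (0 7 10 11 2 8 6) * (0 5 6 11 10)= [7, 9, 8, 3, 4, 6, 11, 5, 2, 0, 10, 1]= (0 7 5 6 11 1 9)(2 8)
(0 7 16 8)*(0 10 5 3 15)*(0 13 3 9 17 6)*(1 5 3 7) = (0 1 5 9 17 6)(3 15 13 7 16 8 10) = [1, 5, 2, 15, 4, 9, 0, 16, 10, 17, 3, 11, 12, 7, 14, 13, 8, 6]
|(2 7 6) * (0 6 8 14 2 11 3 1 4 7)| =|(0 6 11 3 1 4 7 8 14 2)| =10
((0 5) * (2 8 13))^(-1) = (0 5)(2 13 8)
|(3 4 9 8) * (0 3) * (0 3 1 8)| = |(0 1 8 3 4 9)| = 6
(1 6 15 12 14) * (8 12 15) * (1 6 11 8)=(15)(1 11 8 12 14 6)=[0, 11, 2, 3, 4, 5, 1, 7, 12, 9, 10, 8, 14, 13, 6, 15]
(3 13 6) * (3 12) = (3 13 6 12) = [0, 1, 2, 13, 4, 5, 12, 7, 8, 9, 10, 11, 3, 6]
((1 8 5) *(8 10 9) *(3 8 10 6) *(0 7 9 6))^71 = (0 1 5 8 3 6 10 9 7)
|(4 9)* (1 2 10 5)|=|(1 2 10 5)(4 9)|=4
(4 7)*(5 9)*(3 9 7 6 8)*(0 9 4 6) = [9, 1, 2, 4, 0, 7, 8, 6, 3, 5] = (0 9 5 7 6 8 3 4)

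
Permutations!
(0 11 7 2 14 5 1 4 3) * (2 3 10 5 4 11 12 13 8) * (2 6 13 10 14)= [12, 11, 2, 0, 14, 1, 13, 3, 6, 9, 5, 7, 10, 8, 4]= (0 12 10 5 1 11 7 3)(4 14)(6 13 8)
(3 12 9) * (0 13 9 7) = (0 13 9 3 12 7) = [13, 1, 2, 12, 4, 5, 6, 0, 8, 3, 10, 11, 7, 9]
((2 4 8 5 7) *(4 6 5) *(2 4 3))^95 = (2 4 6 8 5 3 7)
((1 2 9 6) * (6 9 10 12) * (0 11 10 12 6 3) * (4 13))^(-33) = ((0 11 10 6 1 2 12 3)(4 13))^(-33) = (0 3 12 2 1 6 10 11)(4 13)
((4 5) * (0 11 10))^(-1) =((0 11 10)(4 5))^(-1) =(0 10 11)(4 5)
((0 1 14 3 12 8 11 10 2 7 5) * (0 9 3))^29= (0 14 1)(2 5 3 8 10 7 9 12 11)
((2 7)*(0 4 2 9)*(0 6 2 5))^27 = ((0 4 5)(2 7 9 6))^27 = (2 6 9 7)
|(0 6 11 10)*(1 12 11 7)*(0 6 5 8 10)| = 9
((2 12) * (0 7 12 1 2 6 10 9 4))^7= (12)(1 2)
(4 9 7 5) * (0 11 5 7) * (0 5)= (0 11)(4 9 5)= [11, 1, 2, 3, 9, 4, 6, 7, 8, 5, 10, 0]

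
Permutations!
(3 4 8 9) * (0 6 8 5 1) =[6, 0, 2, 4, 5, 1, 8, 7, 9, 3] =(0 6 8 9 3 4 5 1)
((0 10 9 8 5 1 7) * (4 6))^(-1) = ((0 10 9 8 5 1 7)(4 6))^(-1) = (0 7 1 5 8 9 10)(4 6)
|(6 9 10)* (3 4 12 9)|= |(3 4 12 9 10 6)|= 6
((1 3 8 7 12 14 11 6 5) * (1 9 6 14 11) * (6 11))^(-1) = (1 14 11 9 5 6 12 7 8 3)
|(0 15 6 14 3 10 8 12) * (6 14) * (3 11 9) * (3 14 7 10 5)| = 6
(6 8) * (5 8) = (5 8 6) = [0, 1, 2, 3, 4, 8, 5, 7, 6]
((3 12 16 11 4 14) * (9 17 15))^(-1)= ((3 12 16 11 4 14)(9 17 15))^(-1)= (3 14 4 11 16 12)(9 15 17)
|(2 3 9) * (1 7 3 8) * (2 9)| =5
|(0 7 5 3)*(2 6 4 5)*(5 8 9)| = 9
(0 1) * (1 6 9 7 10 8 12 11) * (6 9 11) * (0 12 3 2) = (0 9 7 10 8 3 2)(1 12 6 11) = [9, 12, 0, 2, 4, 5, 11, 10, 3, 7, 8, 1, 6]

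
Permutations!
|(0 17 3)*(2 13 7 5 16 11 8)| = |(0 17 3)(2 13 7 5 16 11 8)| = 21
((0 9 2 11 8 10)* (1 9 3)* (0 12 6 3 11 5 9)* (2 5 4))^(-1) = ((0 11 8 10 12 6 3 1)(2 4)(5 9))^(-1) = (0 1 3 6 12 10 8 11)(2 4)(5 9)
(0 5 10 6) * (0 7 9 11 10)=(0 5)(6 7 9 11 10)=[5, 1, 2, 3, 4, 0, 7, 9, 8, 11, 6, 10]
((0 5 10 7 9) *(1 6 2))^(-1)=(0 9 7 10 5)(1 2 6)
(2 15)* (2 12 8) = (2 15 12 8) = [0, 1, 15, 3, 4, 5, 6, 7, 2, 9, 10, 11, 8, 13, 14, 12]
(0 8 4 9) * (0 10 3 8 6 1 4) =(0 6 1 4 9 10 3 8) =[6, 4, 2, 8, 9, 5, 1, 7, 0, 10, 3]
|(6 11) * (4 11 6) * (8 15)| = 2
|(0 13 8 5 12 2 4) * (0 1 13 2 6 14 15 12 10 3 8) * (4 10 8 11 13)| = 12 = |(0 2 10 3 11 13)(1 4)(5 8)(6 14 15 12)|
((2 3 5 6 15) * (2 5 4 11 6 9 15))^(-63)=((2 3 4 11 6)(5 9 15))^(-63)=(15)(2 4 6 3 11)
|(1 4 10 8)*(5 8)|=5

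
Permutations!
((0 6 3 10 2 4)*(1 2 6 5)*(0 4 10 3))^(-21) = ((0 5 1 2 10 6))^(-21) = (0 2)(1 6)(5 10)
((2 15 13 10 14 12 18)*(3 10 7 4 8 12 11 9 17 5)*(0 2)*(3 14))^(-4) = ((0 2 15 13 7 4 8 12 18)(3 10)(5 14 11 9 17))^(-4) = (0 4 2 8 15 12 13 18 7)(5 14 11 9 17)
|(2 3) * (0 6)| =2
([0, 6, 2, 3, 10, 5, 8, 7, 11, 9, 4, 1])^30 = (1 8)(6 11)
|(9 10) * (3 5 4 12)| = 4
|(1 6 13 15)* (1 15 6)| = 2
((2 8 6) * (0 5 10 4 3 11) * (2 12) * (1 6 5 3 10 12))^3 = (1 6)(2 12 5 8)(4 10)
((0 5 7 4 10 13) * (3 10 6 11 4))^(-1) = ((0 5 7 3 10 13)(4 6 11))^(-1) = (0 13 10 3 7 5)(4 11 6)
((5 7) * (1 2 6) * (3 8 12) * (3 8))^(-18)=(12)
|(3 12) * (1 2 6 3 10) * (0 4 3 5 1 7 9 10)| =12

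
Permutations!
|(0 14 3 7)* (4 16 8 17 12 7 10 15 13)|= 12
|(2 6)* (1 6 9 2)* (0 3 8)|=|(0 3 8)(1 6)(2 9)|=6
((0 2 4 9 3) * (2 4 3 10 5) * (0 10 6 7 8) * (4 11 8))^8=((0 11 8)(2 3 10 5)(4 9 6 7))^8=(0 8 11)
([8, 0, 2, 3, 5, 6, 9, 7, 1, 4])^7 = (0 8 1)(4 9 6 5)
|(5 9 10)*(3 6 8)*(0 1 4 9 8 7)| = |(0 1 4 9 10 5 8 3 6 7)| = 10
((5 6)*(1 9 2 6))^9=(1 5 6 2 9)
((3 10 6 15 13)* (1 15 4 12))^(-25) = (1 12 4 6 10 3 13 15)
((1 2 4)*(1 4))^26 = (4)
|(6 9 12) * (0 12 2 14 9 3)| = |(0 12 6 3)(2 14 9)| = 12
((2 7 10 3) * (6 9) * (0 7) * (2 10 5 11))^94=(0 2 11 5 7)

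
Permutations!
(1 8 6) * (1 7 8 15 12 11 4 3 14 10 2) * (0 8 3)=(0 8 6 7 3 14 10 2 1 15 12 11 4)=[8, 15, 1, 14, 0, 5, 7, 3, 6, 9, 2, 4, 11, 13, 10, 12]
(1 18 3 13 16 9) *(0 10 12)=(0 10 12)(1 18 3 13 16 9)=[10, 18, 2, 13, 4, 5, 6, 7, 8, 1, 12, 11, 0, 16, 14, 15, 9, 17, 3]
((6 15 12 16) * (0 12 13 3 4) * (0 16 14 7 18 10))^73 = (0 12 14 7 18 10)(3 4 16 6 15 13)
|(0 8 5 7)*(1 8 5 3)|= |(0 5 7)(1 8 3)|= 3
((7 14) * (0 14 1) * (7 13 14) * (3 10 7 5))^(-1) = (0 1 7 10 3 5)(13 14)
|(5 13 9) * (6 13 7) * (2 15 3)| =|(2 15 3)(5 7 6 13 9)| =15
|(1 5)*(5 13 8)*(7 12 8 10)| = 7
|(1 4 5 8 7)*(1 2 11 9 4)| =7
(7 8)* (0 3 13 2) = (0 3 13 2)(7 8) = [3, 1, 0, 13, 4, 5, 6, 8, 7, 9, 10, 11, 12, 2]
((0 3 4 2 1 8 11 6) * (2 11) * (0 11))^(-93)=(6 11)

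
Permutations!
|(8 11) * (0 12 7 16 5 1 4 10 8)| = 10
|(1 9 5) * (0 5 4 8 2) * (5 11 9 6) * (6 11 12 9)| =|(0 12 9 4 8 2)(1 11 6 5)| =12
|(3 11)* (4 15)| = 2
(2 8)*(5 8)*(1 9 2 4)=[0, 9, 5, 3, 1, 8, 6, 7, 4, 2]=(1 9 2 5 8 4)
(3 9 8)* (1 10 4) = [0, 10, 2, 9, 1, 5, 6, 7, 3, 8, 4] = (1 10 4)(3 9 8)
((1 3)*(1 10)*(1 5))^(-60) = ((1 3 10 5))^(-60) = (10)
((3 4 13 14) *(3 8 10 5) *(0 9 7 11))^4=((0 9 7 11)(3 4 13 14 8 10 5))^4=(3 8 4 10 13 5 14)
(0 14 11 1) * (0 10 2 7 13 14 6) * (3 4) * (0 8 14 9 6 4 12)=(0 4 3 12)(1 10 2 7 13 9 6 8 14 11)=[4, 10, 7, 12, 3, 5, 8, 13, 14, 6, 2, 1, 0, 9, 11]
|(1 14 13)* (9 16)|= 6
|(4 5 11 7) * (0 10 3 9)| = 4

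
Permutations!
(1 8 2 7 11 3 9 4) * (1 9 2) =[0, 8, 7, 2, 9, 5, 6, 11, 1, 4, 10, 3] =(1 8)(2 7 11 3)(4 9)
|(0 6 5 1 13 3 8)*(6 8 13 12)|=|(0 8)(1 12 6 5)(3 13)|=4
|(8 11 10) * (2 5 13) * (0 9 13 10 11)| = |(0 9 13 2 5 10 8)| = 7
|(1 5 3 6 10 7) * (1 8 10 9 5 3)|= 15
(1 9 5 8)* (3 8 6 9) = (1 3 8)(5 6 9) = [0, 3, 2, 8, 4, 6, 9, 7, 1, 5]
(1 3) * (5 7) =[0, 3, 2, 1, 4, 7, 6, 5] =(1 3)(5 7)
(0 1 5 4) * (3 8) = (0 1 5 4)(3 8) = [1, 5, 2, 8, 0, 4, 6, 7, 3]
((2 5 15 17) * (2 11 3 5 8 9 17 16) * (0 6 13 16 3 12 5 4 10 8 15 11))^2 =(0 13 2 3 10 9)(4 8 17 6 16 15)(5 12 11)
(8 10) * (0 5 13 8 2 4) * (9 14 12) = [5, 1, 4, 3, 0, 13, 6, 7, 10, 14, 2, 11, 9, 8, 12] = (0 5 13 8 10 2 4)(9 14 12)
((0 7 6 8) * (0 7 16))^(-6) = (16)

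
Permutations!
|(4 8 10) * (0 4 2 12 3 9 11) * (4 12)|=20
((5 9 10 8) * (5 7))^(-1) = ((5 9 10 8 7))^(-1) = (5 7 8 10 9)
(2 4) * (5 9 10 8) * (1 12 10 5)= (1 12 10 8)(2 4)(5 9)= [0, 12, 4, 3, 2, 9, 6, 7, 1, 5, 8, 11, 10]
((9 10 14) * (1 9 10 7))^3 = (10 14)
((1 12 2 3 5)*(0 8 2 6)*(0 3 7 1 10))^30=(12)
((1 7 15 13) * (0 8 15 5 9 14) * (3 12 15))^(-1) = (0 14 9 5 7 1 13 15 12 3 8)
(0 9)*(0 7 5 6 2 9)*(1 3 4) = [0, 3, 9, 4, 1, 6, 2, 5, 8, 7] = (1 3 4)(2 9 7 5 6)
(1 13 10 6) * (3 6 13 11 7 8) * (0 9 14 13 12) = (0 9 14 13 10 12)(1 11 7 8 3 6) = [9, 11, 2, 6, 4, 5, 1, 8, 3, 14, 12, 7, 0, 10, 13]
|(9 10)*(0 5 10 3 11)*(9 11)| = |(0 5 10 11)(3 9)| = 4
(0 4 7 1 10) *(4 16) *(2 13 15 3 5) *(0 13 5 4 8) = (0 16 8)(1 10 13 15 3 4 7)(2 5) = [16, 10, 5, 4, 7, 2, 6, 1, 0, 9, 13, 11, 12, 15, 14, 3, 8]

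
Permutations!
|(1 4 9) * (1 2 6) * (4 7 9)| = |(1 7 9 2 6)| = 5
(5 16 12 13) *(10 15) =[0, 1, 2, 3, 4, 16, 6, 7, 8, 9, 15, 11, 13, 5, 14, 10, 12] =(5 16 12 13)(10 15)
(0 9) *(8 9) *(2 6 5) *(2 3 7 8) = (0 2 6 5 3 7 8 9) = [2, 1, 6, 7, 4, 3, 5, 8, 9, 0]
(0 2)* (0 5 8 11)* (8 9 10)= [2, 1, 5, 3, 4, 9, 6, 7, 11, 10, 8, 0]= (0 2 5 9 10 8 11)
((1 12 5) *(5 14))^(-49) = ((1 12 14 5))^(-49) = (1 5 14 12)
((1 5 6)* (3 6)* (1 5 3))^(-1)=(1 5 6 3)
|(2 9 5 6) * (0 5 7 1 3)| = |(0 5 6 2 9 7 1 3)| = 8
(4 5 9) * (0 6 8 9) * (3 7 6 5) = (0 5)(3 7 6 8 9 4) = [5, 1, 2, 7, 3, 0, 8, 6, 9, 4]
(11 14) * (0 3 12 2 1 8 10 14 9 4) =[3, 8, 1, 12, 0, 5, 6, 7, 10, 4, 14, 9, 2, 13, 11] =(0 3 12 2 1 8 10 14 11 9 4)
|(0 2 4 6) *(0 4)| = 2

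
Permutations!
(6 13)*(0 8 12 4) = (0 8 12 4)(6 13) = [8, 1, 2, 3, 0, 5, 13, 7, 12, 9, 10, 11, 4, 6]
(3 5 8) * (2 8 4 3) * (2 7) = (2 8 7)(3 5 4) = [0, 1, 8, 5, 3, 4, 6, 2, 7]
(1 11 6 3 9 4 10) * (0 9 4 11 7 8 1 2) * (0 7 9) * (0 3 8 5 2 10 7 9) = (0 3 4 7 5 2 9 11 6 8 1) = [3, 0, 9, 4, 7, 2, 8, 5, 1, 11, 10, 6]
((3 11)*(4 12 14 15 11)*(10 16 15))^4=(3 10)(4 16)(11 14)(12 15)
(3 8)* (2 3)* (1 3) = (1 3 8 2) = [0, 3, 1, 8, 4, 5, 6, 7, 2]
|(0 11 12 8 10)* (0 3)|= 6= |(0 11 12 8 10 3)|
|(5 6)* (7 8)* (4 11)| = 2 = |(4 11)(5 6)(7 8)|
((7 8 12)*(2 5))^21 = (12)(2 5)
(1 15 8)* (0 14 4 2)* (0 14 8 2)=(0 8 1 15 2 14 4)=[8, 15, 14, 3, 0, 5, 6, 7, 1, 9, 10, 11, 12, 13, 4, 2]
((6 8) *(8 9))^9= ((6 9 8))^9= (9)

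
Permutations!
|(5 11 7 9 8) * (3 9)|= 6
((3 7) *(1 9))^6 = ((1 9)(3 7))^6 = (9)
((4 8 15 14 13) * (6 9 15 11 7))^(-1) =((4 8 11 7 6 9 15 14 13))^(-1) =(4 13 14 15 9 6 7 11 8)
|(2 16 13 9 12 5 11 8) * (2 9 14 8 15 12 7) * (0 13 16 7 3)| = |(16)(0 13 14 8 9 3)(2 7)(5 11 15 12)| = 12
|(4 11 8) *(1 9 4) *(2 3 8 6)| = 8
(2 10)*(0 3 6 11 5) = (0 3 6 11 5)(2 10) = [3, 1, 10, 6, 4, 0, 11, 7, 8, 9, 2, 5]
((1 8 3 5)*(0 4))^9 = (0 4)(1 8 3 5) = ((0 4)(1 8 3 5))^9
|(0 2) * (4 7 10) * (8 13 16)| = |(0 2)(4 7 10)(8 13 16)| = 6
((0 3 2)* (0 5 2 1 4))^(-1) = ((0 3 1 4)(2 5))^(-1) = (0 4 1 3)(2 5)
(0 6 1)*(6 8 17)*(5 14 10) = (0 8 17 6 1)(5 14 10) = [8, 0, 2, 3, 4, 14, 1, 7, 17, 9, 5, 11, 12, 13, 10, 15, 16, 6]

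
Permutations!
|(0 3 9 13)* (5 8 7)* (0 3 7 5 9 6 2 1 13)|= 30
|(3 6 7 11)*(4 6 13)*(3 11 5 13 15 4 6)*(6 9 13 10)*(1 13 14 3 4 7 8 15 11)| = 6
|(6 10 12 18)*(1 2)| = 4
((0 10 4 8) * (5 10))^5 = (10)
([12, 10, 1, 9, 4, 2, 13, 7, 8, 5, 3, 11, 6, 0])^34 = (0 6)(1 5 3)(2 9 10)(12 13)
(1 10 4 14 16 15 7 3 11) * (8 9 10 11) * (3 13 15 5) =(1 11)(3 8 9 10 4 14 16 5)(7 13 15) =[0, 11, 2, 8, 14, 3, 6, 13, 9, 10, 4, 1, 12, 15, 16, 7, 5]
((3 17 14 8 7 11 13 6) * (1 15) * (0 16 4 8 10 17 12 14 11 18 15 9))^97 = (0 1 18 8 16 9 15 7 4)(3 12 14 10 17 11 13 6)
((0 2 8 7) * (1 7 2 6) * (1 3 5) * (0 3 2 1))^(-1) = ((0 6 2 8 1 7 3 5))^(-1) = (0 5 3 7 1 8 2 6)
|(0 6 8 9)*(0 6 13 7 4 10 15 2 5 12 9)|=|(0 13 7 4 10 15 2 5 12 9 6 8)|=12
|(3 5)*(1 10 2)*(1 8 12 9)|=6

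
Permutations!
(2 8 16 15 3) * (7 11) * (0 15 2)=(0 15 3)(2 8 16)(7 11)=[15, 1, 8, 0, 4, 5, 6, 11, 16, 9, 10, 7, 12, 13, 14, 3, 2]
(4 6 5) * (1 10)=(1 10)(4 6 5)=[0, 10, 2, 3, 6, 4, 5, 7, 8, 9, 1]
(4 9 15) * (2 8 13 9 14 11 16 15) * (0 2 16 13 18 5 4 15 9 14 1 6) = (0 2 8 18 5 4 1 6)(9 16)(11 13 14) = [2, 6, 8, 3, 1, 4, 0, 7, 18, 16, 10, 13, 12, 14, 11, 15, 9, 17, 5]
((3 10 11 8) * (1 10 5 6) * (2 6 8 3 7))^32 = ((1 10 11 3 5 8 7 2 6))^32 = (1 8 10 7 11 2 3 6 5)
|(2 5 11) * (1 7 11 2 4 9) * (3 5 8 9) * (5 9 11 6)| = |(1 7 6 5 2 8 11 4 3 9)| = 10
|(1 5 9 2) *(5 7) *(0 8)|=10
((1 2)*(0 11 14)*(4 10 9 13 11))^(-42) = (14) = ((0 4 10 9 13 11 14)(1 2))^(-42)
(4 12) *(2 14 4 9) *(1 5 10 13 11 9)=(1 5 10 13 11 9 2 14 4 12)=[0, 5, 14, 3, 12, 10, 6, 7, 8, 2, 13, 9, 1, 11, 4]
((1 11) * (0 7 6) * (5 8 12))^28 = (0 7 6)(5 8 12)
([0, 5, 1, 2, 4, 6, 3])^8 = (1 3 5 2 6)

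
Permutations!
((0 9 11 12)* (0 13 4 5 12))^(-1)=(0 11 9)(4 13 12 5)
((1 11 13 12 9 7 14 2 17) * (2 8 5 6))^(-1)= ((1 11 13 12 9 7 14 8 5 6 2 17))^(-1)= (1 17 2 6 5 8 14 7 9 12 13 11)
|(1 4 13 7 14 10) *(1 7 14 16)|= 7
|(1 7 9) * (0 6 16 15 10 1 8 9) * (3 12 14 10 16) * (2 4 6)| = 10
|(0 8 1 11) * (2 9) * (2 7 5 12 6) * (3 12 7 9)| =4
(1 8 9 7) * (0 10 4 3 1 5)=(0 10 4 3 1 8 9 7 5)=[10, 8, 2, 1, 3, 0, 6, 5, 9, 7, 4]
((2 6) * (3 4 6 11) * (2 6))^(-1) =((2 11 3 4))^(-1) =(2 4 3 11)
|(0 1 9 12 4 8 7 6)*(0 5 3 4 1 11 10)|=|(0 11 10)(1 9 12)(3 4 8 7 6 5)|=6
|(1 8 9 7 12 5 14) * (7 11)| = 8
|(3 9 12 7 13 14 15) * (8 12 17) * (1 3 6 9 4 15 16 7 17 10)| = |(1 3 4 15 6 9 10)(7 13 14 16)(8 12 17)| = 84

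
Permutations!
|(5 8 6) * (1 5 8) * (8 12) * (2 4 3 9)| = 12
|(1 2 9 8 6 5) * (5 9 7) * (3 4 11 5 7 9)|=9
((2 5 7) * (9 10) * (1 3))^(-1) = (1 3)(2 7 5)(9 10)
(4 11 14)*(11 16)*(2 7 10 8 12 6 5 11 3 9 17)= (2 7 10 8 12 6 5 11 14 4 16 3 9 17)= [0, 1, 7, 9, 16, 11, 5, 10, 12, 17, 8, 14, 6, 13, 4, 15, 3, 2]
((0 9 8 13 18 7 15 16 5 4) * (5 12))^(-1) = ((0 9 8 13 18 7 15 16 12 5 4))^(-1) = (0 4 5 12 16 15 7 18 13 8 9)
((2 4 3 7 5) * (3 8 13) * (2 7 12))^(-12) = (13) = ((2 4 8 13 3 12)(5 7))^(-12)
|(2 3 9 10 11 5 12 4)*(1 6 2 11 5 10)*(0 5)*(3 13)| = 6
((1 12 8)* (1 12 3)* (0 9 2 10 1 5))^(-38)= ((0 9 2 10 1 3 5)(8 12))^(-38)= (12)(0 1 9 3 2 5 10)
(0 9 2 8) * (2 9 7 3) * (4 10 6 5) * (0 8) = [7, 1, 0, 2, 10, 4, 5, 3, 8, 9, 6] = (0 7 3 2)(4 10 6 5)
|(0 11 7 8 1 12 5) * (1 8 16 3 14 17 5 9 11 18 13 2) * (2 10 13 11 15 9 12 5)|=22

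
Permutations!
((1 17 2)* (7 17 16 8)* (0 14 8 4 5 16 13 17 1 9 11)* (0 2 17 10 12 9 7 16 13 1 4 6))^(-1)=(17)(0 6 16 8 14)(2 11 9 12 10 13 5 4 7)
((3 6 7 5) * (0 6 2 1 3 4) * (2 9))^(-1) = ((0 6 7 5 4)(1 3 9 2))^(-1) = (0 4 5 7 6)(1 2 9 3)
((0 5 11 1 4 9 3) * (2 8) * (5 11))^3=(0 4)(1 3)(2 8)(9 11)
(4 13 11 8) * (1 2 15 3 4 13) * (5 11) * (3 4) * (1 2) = (2 15 4)(5 11 8 13) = [0, 1, 15, 3, 2, 11, 6, 7, 13, 9, 10, 8, 12, 5, 14, 4]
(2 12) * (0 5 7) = (0 5 7)(2 12) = [5, 1, 12, 3, 4, 7, 6, 0, 8, 9, 10, 11, 2]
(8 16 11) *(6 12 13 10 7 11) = (6 12 13 10 7 11 8 16) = [0, 1, 2, 3, 4, 5, 12, 11, 16, 9, 7, 8, 13, 10, 14, 15, 6]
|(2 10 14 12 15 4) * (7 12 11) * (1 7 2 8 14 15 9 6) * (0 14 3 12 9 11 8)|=|(0 14 8 3 12 11 2 10 15 4)(1 7 9 6)|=20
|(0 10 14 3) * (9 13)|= |(0 10 14 3)(9 13)|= 4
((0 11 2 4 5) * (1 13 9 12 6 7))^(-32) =(0 4 11 5 2)(1 6 9)(7 12 13)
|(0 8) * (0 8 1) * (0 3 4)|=|(8)(0 1 3 4)|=4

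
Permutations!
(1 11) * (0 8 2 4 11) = (0 8 2 4 11 1) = [8, 0, 4, 3, 11, 5, 6, 7, 2, 9, 10, 1]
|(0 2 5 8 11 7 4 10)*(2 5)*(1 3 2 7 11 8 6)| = 9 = |(11)(0 5 6 1 3 2 7 4 10)|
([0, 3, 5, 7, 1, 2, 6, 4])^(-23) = [0, 3, 5, 7, 1, 2, 6, 4]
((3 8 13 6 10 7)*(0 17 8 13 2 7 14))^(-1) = (0 14 10 6 13 3 7 2 8 17)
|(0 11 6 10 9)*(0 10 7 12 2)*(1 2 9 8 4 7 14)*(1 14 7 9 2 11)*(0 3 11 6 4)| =12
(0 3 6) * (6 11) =(0 3 11 6) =[3, 1, 2, 11, 4, 5, 0, 7, 8, 9, 10, 6]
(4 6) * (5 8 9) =(4 6)(5 8 9) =[0, 1, 2, 3, 6, 8, 4, 7, 9, 5]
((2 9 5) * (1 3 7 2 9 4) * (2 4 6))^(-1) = ((1 3 7 4)(2 6)(5 9))^(-1) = (1 4 7 3)(2 6)(5 9)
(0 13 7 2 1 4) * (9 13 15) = (0 15 9 13 7 2 1 4) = [15, 4, 1, 3, 0, 5, 6, 2, 8, 13, 10, 11, 12, 7, 14, 9]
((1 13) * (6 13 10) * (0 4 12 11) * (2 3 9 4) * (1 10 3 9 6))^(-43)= ((0 2 9 4 12 11)(1 3 6 13 10))^(-43)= (0 11 12 4 9 2)(1 6 10 3 13)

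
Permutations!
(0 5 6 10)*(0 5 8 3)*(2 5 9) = [8, 1, 5, 0, 4, 6, 10, 7, 3, 2, 9] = (0 8 3)(2 5 6 10 9)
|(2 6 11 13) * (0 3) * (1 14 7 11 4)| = 8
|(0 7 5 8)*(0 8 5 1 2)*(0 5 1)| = 6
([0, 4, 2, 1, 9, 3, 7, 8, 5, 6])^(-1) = [0, 3, 2, 5, 1, 8, 9, 6, 7, 4]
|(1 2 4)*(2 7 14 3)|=6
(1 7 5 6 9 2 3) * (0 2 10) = (0 2 3 1 7 5 6 9 10) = [2, 7, 3, 1, 4, 6, 9, 5, 8, 10, 0]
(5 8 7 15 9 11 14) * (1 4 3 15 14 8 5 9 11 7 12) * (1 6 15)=(1 4 3)(6 15 11 8 12)(7 14 9)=[0, 4, 2, 1, 3, 5, 15, 14, 12, 7, 10, 8, 6, 13, 9, 11]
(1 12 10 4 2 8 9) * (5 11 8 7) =[0, 12, 7, 3, 2, 11, 6, 5, 9, 1, 4, 8, 10] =(1 12 10 4 2 7 5 11 8 9)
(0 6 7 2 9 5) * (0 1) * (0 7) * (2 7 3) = (0 6)(1 3 2 9 5) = [6, 3, 9, 2, 4, 1, 0, 7, 8, 5]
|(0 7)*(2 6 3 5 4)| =|(0 7)(2 6 3 5 4)| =10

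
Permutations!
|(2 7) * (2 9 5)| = |(2 7 9 5)| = 4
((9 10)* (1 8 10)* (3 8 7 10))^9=(1 7 10 9)(3 8)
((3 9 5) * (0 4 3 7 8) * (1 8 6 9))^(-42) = ((0 4 3 1 8)(5 7 6 9))^(-42) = (0 1 4 8 3)(5 6)(7 9)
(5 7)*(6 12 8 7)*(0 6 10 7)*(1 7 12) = (0 6 1 7 5 10 12 8) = [6, 7, 2, 3, 4, 10, 1, 5, 0, 9, 12, 11, 8]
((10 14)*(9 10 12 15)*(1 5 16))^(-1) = ((1 5 16)(9 10 14 12 15))^(-1) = (1 16 5)(9 15 12 14 10)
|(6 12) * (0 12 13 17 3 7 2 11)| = |(0 12 6 13 17 3 7 2 11)| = 9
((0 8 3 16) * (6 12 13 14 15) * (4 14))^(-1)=((0 8 3 16)(4 14 15 6 12 13))^(-1)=(0 16 3 8)(4 13 12 6 15 14)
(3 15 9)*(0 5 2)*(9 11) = (0 5 2)(3 15 11 9) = [5, 1, 0, 15, 4, 2, 6, 7, 8, 3, 10, 9, 12, 13, 14, 11]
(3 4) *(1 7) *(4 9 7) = (1 4 3 9 7) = [0, 4, 2, 9, 3, 5, 6, 1, 8, 7]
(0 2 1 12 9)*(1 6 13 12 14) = (0 2 6 13 12 9)(1 14) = [2, 14, 6, 3, 4, 5, 13, 7, 8, 0, 10, 11, 9, 12, 1]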